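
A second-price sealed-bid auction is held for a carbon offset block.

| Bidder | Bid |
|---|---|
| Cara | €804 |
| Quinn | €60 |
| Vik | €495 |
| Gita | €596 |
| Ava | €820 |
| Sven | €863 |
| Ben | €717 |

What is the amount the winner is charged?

€820

Highest bid: Sven at €863, so Sven wins.
Second-highest bid: Ava at €820 — that is the price the winner pays.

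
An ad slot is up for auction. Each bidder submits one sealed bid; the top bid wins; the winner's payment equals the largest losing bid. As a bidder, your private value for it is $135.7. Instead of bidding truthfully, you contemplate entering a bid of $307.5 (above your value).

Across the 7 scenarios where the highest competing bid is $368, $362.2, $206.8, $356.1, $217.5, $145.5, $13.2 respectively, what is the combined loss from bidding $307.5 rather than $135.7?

The deviation costs you only when the competing bid falls strictly between $135.7 and $307.5; elsewhere both bids give the same outcome.
$368: outcomes coincide → loss $0.
$362.2: outcomes coincide → loss $0.
$206.8: truthful payoff $0, deviation payoff −$71.1 → loss $71.1.
$356.1: outcomes coincide → loss $0.
$217.5: truthful payoff $0, deviation payoff −$81.8 → loss $81.8.
$145.5: truthful payoff $0, deviation payoff −$9.8 → loss $9.8.
$13.2: outcomes coincide → loss $0.
Total loss = $71.1 + $81.8 + $9.8 = $162.7.

$162.7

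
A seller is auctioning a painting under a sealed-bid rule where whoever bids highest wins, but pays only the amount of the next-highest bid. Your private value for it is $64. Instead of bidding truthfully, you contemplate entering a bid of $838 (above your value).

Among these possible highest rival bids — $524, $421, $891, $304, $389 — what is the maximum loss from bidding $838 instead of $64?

$460

$524: truthful gives $0, deviation gives −$460 → loss $460.
$421: truthful gives $0, deviation gives −$357 → loss $357.
$891: same outcome either way → loss $0.
$304: truthful gives $0, deviation gives −$240 → loss $240.
$389: truthful gives $0, deviation gives −$325 → loss $325.
Maximum loss: $460.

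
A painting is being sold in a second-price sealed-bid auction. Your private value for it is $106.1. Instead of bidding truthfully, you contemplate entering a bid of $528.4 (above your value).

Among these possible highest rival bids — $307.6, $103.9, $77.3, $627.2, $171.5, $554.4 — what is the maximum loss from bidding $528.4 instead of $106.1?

$307.6: truthful gives $0, deviation gives −$201.5 → loss $201.5.
$103.9: same outcome either way → loss $0.
$77.3: same outcome either way → loss $0.
$627.2: same outcome either way → loss $0.
$171.5: truthful gives $0, deviation gives −$65.4 → loss $65.4.
$554.4: same outcome either way → loss $0.
Maximum loss: $201.5.

$201.5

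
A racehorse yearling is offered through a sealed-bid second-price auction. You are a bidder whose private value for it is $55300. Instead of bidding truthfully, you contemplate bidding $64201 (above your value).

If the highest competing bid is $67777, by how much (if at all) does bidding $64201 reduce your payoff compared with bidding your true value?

Bidding your value $55300: you lose (since $55300 < $67777). Payoff $0.
Bidding $64201: you lose. Payoff $0.
Difference = $0 − $0 = $0; both bids lead to the same outcome because the competing bid is above both your value and your alternative bid.

$0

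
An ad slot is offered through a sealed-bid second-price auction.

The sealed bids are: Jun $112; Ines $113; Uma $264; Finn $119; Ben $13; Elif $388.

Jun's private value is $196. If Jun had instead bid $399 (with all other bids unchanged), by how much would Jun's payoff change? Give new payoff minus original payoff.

The highest bid among the other bidders is $388; Jun's bid doesn't change that.
Original bid $112: Jun is not highest (top rival bid is $388); payoff $0.
Alternative bid $399: Jun is highest, pays the top rival bid $388; payoff $196 − $388 = −$192.
Change in payoff = −$192 − ($0) = −$192.

−$192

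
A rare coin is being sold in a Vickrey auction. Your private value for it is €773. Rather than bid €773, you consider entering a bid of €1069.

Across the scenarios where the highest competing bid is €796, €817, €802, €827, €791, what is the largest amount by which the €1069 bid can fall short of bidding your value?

€54

€796: truthful gives €0, deviation gives −€23 → loss €23.
€817: truthful gives €0, deviation gives −€44 → loss €44.
€802: truthful gives €0, deviation gives −€29 → loss €29.
€827: truthful gives €0, deviation gives −€54 → loss €54.
€791: truthful gives €0, deviation gives −€18 → loss €18.
Maximum loss: €54.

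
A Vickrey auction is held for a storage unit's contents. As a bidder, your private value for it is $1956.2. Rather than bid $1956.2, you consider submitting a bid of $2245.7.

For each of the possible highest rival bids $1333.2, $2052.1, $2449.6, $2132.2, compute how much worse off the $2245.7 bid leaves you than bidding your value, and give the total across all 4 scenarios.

The deviation costs you only when the competing bid falls strictly between $1956.2 and $2245.7; elsewhere both bids give the same outcome.
$1333.2: outcomes coincide → loss $0.
$2052.1: truthful payoff $0, deviation payoff −$95.9 → loss $95.9.
$2449.6: outcomes coincide → loss $0.
$2132.2: truthful payoff $0, deviation payoff −$176 → loss $176.
Total loss = $95.9 + $176 = $271.9.
Truthful bidding weakly dominates here: raising your bid can only win items priced above your value, and lowering it can only forfeit items priced below.

$271.9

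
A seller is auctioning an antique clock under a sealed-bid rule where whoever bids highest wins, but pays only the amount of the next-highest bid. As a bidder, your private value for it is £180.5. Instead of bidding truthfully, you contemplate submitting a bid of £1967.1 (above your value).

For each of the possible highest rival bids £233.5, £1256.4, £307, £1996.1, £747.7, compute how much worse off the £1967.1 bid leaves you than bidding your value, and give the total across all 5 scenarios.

£1822.6

The deviation costs you only when the competing bid falls strictly between £180.5 and £1967.1; elsewhere both bids give the same outcome.
£233.5: truthful payoff £0, deviation payoff −£53 → loss £53.
£1256.4: truthful payoff £0, deviation payoff −£1075.9 → loss £1075.9.
£307: truthful payoff £0, deviation payoff −£126.5 → loss £126.5.
£1996.1: outcomes coincide → loss £0.
£747.7: truthful payoff £0, deviation payoff −£567.2 → loss £567.2.
Total loss = £53 + £1075.9 + £126.5 + £567.2 = £1822.6.
In a second-price auction your bid sets only whether you win, not what you pay, so bidding your true value is weakly dominant.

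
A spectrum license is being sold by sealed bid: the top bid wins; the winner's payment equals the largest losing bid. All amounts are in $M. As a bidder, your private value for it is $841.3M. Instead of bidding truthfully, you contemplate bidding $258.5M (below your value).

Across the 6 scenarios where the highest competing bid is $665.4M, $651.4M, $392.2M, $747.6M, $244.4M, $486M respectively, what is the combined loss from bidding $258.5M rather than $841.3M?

$1263.9M

The deviation costs you only when the competing bid falls strictly between $258.5M and $841.3M; elsewhere both bids give the same outcome.
$665.4M: truthful payoff $175.9M, deviation payoff $0M → loss $175.9M.
$651.4M: truthful payoff $189.9M, deviation payoff $0M → loss $189.9M.
$392.2M: truthful payoff $449.1M, deviation payoff $0M → loss $449.1M.
$747.6M: truthful payoff $93.7M, deviation payoff $0M → loss $93.7M.
$244.4M: outcomes coincide → loss $0M.
$486M: truthful payoff $355.3M, deviation payoff $0M → loss $355.3M.
Total loss = $175.9M + $189.9M + $449.1M + $93.7M + $355.3M = $1263.9M.
In a second-price auction your bid sets only whether you win, not what you pay, so bidding your true value is weakly dominant.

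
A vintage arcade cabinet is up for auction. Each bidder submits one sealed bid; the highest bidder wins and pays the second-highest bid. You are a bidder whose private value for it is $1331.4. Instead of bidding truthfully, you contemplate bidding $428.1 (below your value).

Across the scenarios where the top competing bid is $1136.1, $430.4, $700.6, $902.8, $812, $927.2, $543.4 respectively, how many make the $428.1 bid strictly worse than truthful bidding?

7

The deviation hurts exactly when the highest competing bid lies strictly between $428.1 and $1331.4 — underbidding then forfeits a profitable win.
$1136.1: inside the interval → strictly worse (loss $195.3).
$430.4: inside the interval → strictly worse (loss $901).
$700.6: inside the interval → strictly worse (loss $630.8).
$902.8: inside the interval → strictly worse (loss $428.6).
$812: inside the interval → strictly worse (loss $519.4).
$927.2: inside the interval → strictly worse (loss $404.2).
$543.4: inside the interval → strictly worse (loss $788).
Count: 7.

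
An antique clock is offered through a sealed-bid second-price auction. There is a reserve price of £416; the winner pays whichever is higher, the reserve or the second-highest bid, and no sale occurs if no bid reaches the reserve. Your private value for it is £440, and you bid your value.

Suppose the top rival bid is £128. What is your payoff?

Your bid £440 is the highest and exceeds the reserve.
Price = max(second-highest bid, reserve) = max(£128, £416) = £416.
Payoff = £440 − £416 = £24.

£24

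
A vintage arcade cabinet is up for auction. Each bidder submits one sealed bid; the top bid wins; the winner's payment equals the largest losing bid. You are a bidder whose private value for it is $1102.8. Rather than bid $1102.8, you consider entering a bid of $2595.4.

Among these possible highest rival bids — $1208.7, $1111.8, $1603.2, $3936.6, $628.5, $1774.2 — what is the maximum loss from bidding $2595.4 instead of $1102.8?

$671.4

$1208.7: truthful gives $0, deviation gives −$105.9 → loss $105.9.
$1111.8: truthful gives $0, deviation gives −$9 → loss $9.
$1603.2: truthful gives $0, deviation gives −$500.4 → loss $500.4.
$3936.6: same outcome either way → loss $0.
$628.5: same outcome either way → loss $0.
$1774.2: truthful gives $0, deviation gives −$671.4 → loss $671.4.
Maximum loss: $671.4.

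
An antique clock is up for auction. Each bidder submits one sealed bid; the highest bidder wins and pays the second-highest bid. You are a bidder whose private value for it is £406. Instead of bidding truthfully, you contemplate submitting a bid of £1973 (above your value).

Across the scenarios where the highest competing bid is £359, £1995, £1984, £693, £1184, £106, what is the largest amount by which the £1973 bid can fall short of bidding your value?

£778

£359: same outcome either way → loss £0.
£1995: same outcome either way → loss £0.
£1984: same outcome either way → loss £0.
£693: truthful gives £0, deviation gives −£287 → loss £287.
£1184: truthful gives £0, deviation gives −£778 → loss £778.
£106: same outcome either way → loss £0.
Maximum loss: £778.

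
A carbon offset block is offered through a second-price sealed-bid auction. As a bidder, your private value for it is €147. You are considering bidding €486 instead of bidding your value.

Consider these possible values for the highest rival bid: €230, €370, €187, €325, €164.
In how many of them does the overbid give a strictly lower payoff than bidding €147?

5

The deviation hurts exactly when the highest competing bid lies strictly between €147 and €486 — overbidding then wins at a price above your value.
€230: inside the interval → strictly worse (loss €83).
€370: inside the interval → strictly worse (loss €223).
€187: inside the interval → strictly worse (loss €40).
€325: inside the interval → strictly worse (loss €178).
€164: inside the interval → strictly worse (loss €17).
Count: 5.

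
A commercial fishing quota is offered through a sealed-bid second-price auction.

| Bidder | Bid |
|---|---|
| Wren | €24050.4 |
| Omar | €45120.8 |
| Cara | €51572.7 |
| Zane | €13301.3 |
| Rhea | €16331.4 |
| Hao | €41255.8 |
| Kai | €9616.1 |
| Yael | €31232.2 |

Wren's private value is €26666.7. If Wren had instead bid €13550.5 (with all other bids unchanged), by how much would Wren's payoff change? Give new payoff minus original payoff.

€0

The highest bid among the other bidders is €51572.7; Wren's bid doesn't change that.
Original bid €24050.4: Wren is not highest (top rival bid is €51572.7); payoff €0.
Alternative bid €13550.5: Wren is not highest (top rival bid is €51572.7); payoff €0.
Change in payoff = €0 − (€0) = €0.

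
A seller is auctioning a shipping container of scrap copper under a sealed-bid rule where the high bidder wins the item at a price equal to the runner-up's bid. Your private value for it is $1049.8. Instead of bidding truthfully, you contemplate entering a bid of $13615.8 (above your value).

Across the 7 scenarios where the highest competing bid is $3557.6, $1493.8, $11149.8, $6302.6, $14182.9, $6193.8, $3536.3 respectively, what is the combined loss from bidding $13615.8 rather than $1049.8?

$25935.1

The deviation costs you only when the competing bid falls strictly between $1049.8 and $13615.8; elsewhere both bids give the same outcome.
$3557.6: truthful payoff $0, deviation payoff −$2507.8 → loss $2507.8.
$1493.8: truthful payoff $0, deviation payoff −$444 → loss $444.
$11149.8: truthful payoff $0, deviation payoff −$10100 → loss $10100.
$6302.6: truthful payoff $0, deviation payoff −$5252.8 → loss $5252.8.
$14182.9: outcomes coincide → loss $0.
$6193.8: truthful payoff $0, deviation payoff −$5144 → loss $5144.
$3536.3: truthful payoff $0, deviation payoff −$2486.5 → loss $2486.5.
Total loss = $2507.8 + $444 + $10100 + $5252.8 + $5144 + $2486.5 = $25935.1.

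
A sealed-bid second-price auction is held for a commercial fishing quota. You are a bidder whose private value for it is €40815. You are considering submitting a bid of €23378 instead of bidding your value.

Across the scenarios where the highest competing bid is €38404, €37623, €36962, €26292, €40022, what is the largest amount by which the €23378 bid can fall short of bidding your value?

€14523

€38404: truthful gives €2411, deviation gives €0 → loss €2411.
€37623: truthful gives €3192, deviation gives €0 → loss €3192.
€36962: truthful gives €3853, deviation gives €0 → loss €3853.
€26292: truthful gives €14523, deviation gives €0 → loss €14523.
€40022: truthful gives €793, deviation gives €0 → loss €793.
Maximum loss: €14523.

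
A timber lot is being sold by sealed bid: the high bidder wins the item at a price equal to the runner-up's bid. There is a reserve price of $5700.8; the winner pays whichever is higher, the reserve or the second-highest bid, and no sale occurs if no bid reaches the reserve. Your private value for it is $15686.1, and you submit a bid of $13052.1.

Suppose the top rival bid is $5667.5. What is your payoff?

$9985.3

Your bid $13052.1 is the highest and exceeds the reserve.
Price = max(second-highest bid, reserve) = max($5667.5, $5700.8) = $5700.8.
Payoff = $15686.1 − $5700.8 = $9985.3.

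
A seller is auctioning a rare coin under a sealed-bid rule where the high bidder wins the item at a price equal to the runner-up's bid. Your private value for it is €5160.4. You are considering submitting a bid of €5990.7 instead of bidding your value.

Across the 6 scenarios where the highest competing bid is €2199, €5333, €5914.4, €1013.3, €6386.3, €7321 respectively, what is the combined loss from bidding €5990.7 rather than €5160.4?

The deviation costs you only when the competing bid falls strictly between €5160.4 and €5990.7; elsewhere both bids give the same outcome.
€2199: outcomes coincide → loss €0.
€5333: truthful payoff €0, deviation payoff −€172.6 → loss €172.6.
€5914.4: truthful payoff €0, deviation payoff −€754 → loss €754.
€1013.3: outcomes coincide → loss €0.
€6386.3: outcomes coincide → loss €0.
€7321: outcomes coincide → loss €0.
Total loss = €172.6 + €754 = €926.6.
Because the price is fixed by the runner-up's bid, deviating from your value can only change a good outcome into a bad one — never the reverse.

€926.6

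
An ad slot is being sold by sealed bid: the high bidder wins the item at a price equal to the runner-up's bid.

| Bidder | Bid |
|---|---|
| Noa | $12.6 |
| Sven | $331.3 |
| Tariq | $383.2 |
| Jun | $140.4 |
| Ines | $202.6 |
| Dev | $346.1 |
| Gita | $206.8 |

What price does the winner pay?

Highest bid: Tariq at $383.2, so Tariq wins.
Second-highest bid: Dev at $346.1 — that is the price the winner pays.

$346.1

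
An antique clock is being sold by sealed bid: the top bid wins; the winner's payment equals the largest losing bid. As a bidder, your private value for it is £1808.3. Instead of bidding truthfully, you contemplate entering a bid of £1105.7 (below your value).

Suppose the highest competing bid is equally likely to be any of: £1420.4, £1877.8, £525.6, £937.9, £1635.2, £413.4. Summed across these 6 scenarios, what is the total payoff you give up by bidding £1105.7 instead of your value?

£561

The deviation costs you only when the competing bid falls strictly between £1105.7 and £1808.3; elsewhere both bids give the same outcome.
£1420.4: truthful payoff £387.9, deviation payoff £0 → loss £387.9.
£1877.8: outcomes coincide → loss £0.
£525.6: outcomes coincide → loss £0.
£937.9: outcomes coincide → loss £0.
£1635.2: truthful payoff £173.1, deviation payoff £0 → loss £173.1.
£413.4: outcomes coincide → loss £0.
Total loss = £387.9 + £173.1 = £561.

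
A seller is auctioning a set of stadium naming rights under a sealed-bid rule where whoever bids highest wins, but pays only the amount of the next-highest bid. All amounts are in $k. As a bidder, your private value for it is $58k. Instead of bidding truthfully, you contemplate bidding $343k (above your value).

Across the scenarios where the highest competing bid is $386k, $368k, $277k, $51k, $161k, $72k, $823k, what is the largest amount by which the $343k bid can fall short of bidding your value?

$386k: same outcome either way → loss $0k.
$368k: same outcome either way → loss $0k.
$277k: truthful gives $0k, deviation gives −$219k → loss $219k.
$51k: same outcome either way → loss $0k.
$161k: truthful gives $0k, deviation gives −$103k → loss $103k.
$72k: truthful gives $0k, deviation gives −$14k → loss $14k.
$823k: same outcome either way → loss $0k.
Maximum loss: $219k.

$219k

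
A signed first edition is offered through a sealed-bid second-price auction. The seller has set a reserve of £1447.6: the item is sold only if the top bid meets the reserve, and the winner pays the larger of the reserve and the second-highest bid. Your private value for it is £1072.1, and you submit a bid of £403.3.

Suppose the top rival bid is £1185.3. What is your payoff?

£0

Your bid £403.3 is below the highest competing bid £1185.3, so you lose. Payoff £0.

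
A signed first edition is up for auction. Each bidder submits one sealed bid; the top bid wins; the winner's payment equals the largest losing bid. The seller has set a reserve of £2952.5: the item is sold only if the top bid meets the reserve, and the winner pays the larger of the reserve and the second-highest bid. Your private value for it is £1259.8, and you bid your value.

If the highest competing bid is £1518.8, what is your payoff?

Your bid £1259.8 is below the highest competing bid £1518.8, so you lose. Payoff £0.

£0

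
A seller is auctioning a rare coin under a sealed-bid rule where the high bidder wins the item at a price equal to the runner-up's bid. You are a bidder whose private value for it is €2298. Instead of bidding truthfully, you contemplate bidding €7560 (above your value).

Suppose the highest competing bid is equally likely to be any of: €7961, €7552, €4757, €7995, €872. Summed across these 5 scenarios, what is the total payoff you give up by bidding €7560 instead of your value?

The deviation costs you only when the competing bid falls strictly between €2298 and €7560; elsewhere both bids give the same outcome.
€7961: outcomes coincide → loss €0.
€7552: truthful payoff €0, deviation payoff −€5254 → loss €5254.
€4757: truthful payoff €0, deviation payoff −€2459 → loss €2459.
€7995: outcomes coincide → loss €0.
€872: outcomes coincide → loss €0.
Total loss = €5254 + €2459 = €7713.

€7713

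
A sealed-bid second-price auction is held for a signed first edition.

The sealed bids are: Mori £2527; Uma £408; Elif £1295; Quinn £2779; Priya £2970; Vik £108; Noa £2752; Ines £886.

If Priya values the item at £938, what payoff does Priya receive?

Highest bid: Priya at £2970, so Priya wins.
Second-highest bid: Quinn at £2779 — that is the price the winner pays.
Priya's payoff = value − price = £938 − £2779 = −£1841.

−£1841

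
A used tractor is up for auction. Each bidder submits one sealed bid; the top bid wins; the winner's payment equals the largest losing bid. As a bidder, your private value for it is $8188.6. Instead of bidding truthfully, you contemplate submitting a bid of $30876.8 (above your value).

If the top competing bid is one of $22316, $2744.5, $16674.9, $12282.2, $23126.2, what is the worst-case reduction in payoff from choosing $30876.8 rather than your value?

$14937.6

$22316: truthful gives $0, deviation gives −$14127.4 → loss $14127.4.
$2744.5: same outcome either way → loss $0.
$16674.9: truthful gives $0, deviation gives −$8486.3 → loss $8486.3.
$12282.2: truthful gives $0, deviation gives −$4093.6 → loss $4093.6.
$23126.2: truthful gives $0, deviation gives −$14937.6 → loss $14937.6.
Maximum loss: $14937.6.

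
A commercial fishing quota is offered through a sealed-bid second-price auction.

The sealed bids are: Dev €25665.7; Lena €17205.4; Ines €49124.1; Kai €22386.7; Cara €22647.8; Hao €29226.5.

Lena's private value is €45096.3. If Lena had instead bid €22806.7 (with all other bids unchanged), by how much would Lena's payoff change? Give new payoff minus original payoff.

€0

The highest bid among the other bidders is €49124.1; Lena's bid doesn't change that.
Original bid €17205.4: Lena is not highest (top rival bid is €49124.1); payoff €0.
Alternative bid €22806.7: Lena is not highest (top rival bid is €49124.1); payoff €0.
Change in payoff = €0 − (€0) = €0.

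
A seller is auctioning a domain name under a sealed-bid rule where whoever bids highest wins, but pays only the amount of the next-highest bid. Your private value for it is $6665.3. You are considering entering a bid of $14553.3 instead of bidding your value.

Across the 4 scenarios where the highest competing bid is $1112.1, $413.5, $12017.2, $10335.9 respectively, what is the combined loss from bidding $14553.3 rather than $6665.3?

$9022.5

The deviation costs you only when the competing bid falls strictly between $6665.3 and $14553.3; elsewhere both bids give the same outcome.
$1112.1: outcomes coincide → loss $0.
$413.5: outcomes coincide → loss $0.
$12017.2: truthful payoff $0, deviation payoff −$5351.9 → loss $5351.9.
$10335.9: truthful payoff $0, deviation payoff −$3670.6 → loss $3670.6.
Total loss = $5351.9 + $3670.6 = $9022.5.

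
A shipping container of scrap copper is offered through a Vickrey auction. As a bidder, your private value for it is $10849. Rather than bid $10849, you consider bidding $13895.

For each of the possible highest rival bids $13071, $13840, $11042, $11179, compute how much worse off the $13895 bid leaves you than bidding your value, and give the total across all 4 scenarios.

The deviation costs you only when the competing bid falls strictly between $10849 and $13895; elsewhere both bids give the same outcome.
$13071: truthful payoff $0, deviation payoff −$2222 → loss $2222.
$13840: truthful payoff $0, deviation payoff −$2991 → loss $2991.
$11042: truthful payoff $0, deviation payoff −$193 → loss $193.
$11179: truthful payoff $0, deviation payoff −$330 → loss $330.
Total loss = $2222 + $2991 + $193 + $330 = $5736.

$5736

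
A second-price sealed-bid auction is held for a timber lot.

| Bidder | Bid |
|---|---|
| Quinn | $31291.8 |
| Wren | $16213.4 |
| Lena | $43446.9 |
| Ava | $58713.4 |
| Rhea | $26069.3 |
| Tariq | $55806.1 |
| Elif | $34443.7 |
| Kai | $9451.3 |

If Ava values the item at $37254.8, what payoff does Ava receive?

−$18551.3

Highest bid: Ava at $58713.4, so Ava wins.
Second-highest bid: Tariq at $55806.1 — that is the price the winner pays.
Ava's payoff = value − price = $37254.8 − $55806.1 = −$18551.3.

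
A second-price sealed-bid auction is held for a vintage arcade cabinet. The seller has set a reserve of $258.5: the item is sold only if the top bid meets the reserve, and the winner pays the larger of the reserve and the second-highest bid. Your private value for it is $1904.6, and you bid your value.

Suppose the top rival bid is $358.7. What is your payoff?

Your bid $1904.6 is the highest and exceeds the reserve.
Price = max(second-highest bid, reserve) = max($358.7, $258.5) = $358.7.
Payoff = $1904.6 − $358.7 = $1545.9.

$1545.9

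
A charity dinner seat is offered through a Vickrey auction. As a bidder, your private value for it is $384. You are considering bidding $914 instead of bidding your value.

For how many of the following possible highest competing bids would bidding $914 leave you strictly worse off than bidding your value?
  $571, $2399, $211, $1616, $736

The deviation hurts exactly when the highest competing bid lies strictly between $384 and $914 — overbidding then wins at a price above your value.
$571: inside the interval → strictly worse (loss $187).
$2399: above both → same outcome either way.
$211: below both → same outcome either way.
$1616: above both → same outcome either way.
$736: inside the interval → strictly worse (loss $352).
Count: 2.

2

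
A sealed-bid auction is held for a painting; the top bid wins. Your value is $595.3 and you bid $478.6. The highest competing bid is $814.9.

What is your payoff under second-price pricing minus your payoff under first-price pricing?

$0

Your bid $478.6 is below $814.9, so you lose under either rule.
Payoff is $0 in both cases; difference = $0.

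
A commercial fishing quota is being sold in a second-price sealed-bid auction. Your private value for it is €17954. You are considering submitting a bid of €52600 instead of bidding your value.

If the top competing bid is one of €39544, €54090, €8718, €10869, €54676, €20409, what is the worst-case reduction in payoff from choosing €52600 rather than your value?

€39544: truthful gives €0, deviation gives −€21590 → loss €21590.
€54090: same outcome either way → loss €0.
€8718: same outcome either way → loss €0.
€10869: same outcome either way → loss €0.
€54676: same outcome either way → loss €0.
€20409: truthful gives €0, deviation gives −€2455 → loss €2455.
Maximum loss: €21590.

€21590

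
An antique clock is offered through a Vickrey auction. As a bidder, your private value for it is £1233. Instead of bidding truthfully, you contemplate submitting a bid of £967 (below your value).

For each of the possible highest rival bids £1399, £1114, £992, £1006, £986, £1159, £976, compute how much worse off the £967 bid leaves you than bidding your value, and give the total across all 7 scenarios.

£1165

The deviation costs you only when the competing bid falls strictly between £967 and £1233; elsewhere both bids give the same outcome.
£1399: outcomes coincide → loss £0.
£1114: truthful payoff £119, deviation payoff £0 → loss £119.
£992: truthful payoff £241, deviation payoff £0 → loss £241.
£1006: truthful payoff £227, deviation payoff £0 → loss £227.
£986: truthful payoff £247, deviation payoff £0 → loss £247.
£1159: truthful payoff £74, deviation payoff £0 → loss £74.
£976: truthful payoff £257, deviation payoff £0 → loss £257.
Total loss = £119 + £241 + £227 + £247 + £74 + £257 = £1165.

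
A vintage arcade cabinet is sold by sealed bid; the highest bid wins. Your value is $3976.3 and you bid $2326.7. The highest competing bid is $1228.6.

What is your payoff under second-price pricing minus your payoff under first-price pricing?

You have the highest bid, so you win under either rule.
Second-price: pay $1228.6 → payoff $2747.7.
First-price: pay your own bid $2326.7 → payoff $1649.6.
Difference = $2747.7 − ($1649.6) = $1098.1.

$1098.1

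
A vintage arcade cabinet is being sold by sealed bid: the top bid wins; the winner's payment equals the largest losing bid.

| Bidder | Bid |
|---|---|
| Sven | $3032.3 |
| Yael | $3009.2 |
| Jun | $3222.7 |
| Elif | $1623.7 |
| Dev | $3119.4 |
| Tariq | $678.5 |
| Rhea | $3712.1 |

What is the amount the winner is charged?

$3222.7

Highest bid: Rhea at $3712.1, so Rhea wins.
Second-highest bid: Jun at $3222.7 — that is the price the winner pays.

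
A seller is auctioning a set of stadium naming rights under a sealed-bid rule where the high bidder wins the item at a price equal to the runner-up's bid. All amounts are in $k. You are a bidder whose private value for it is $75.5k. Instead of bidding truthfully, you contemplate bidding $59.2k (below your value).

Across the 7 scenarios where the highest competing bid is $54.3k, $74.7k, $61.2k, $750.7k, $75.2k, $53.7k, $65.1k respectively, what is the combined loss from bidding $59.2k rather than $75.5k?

$25.8k

The deviation costs you only when the competing bid falls strictly between $59.2k and $75.5k; elsewhere both bids give the same outcome.
$54.3k: outcomes coincide → loss $0k.
$74.7k: truthful payoff $0.8k, deviation payoff $0k → loss $0.8k.
$61.2k: truthful payoff $14.3k, deviation payoff $0k → loss $14.3k.
$750.7k: outcomes coincide → loss $0k.
$75.2k: truthful payoff $0.3k, deviation payoff $0k → loss $0.3k.
$53.7k: outcomes coincide → loss $0k.
$65.1k: truthful payoff $10.4k, deviation payoff $0k → loss $10.4k.
Total loss = $0.8k + $14.3k + $0.3k + $10.4k = $25.8k.
Because the price is fixed by the runner-up's bid, deviating from your value can only change a good outcome into a bad one — never the reverse.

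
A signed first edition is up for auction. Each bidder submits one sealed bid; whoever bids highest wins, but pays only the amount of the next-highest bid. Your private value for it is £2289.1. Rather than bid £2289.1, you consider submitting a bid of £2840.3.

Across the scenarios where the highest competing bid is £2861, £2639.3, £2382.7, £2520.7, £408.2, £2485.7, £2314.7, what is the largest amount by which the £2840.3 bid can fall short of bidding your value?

£350.2

£2861: same outcome either way → loss £0.
£2639.3: truthful gives £0, deviation gives −£350.2 → loss £350.2.
£2382.7: truthful gives £0, deviation gives −£93.6 → loss £93.6.
£2520.7: truthful gives £0, deviation gives −£231.6 → loss £231.6.
£408.2: same outcome either way → loss £0.
£2485.7: truthful gives £0, deviation gives −£196.6 → loss £196.6.
£2314.7: truthful gives £0, deviation gives −£25.6 → loss £25.6.
Maximum loss: £350.2.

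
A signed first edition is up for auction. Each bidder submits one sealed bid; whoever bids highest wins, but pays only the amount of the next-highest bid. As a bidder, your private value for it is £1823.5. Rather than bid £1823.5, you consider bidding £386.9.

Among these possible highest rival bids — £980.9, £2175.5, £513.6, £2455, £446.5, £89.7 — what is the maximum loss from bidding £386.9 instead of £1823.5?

£1377

£980.9: truthful gives £842.6, deviation gives £0 → loss £842.6.
£2175.5: same outcome either way → loss £0.
£513.6: truthful gives £1309.9, deviation gives £0 → loss £1309.9.
£2455: same outcome either way → loss £0.
£446.5: truthful gives £1377, deviation gives £0 → loss £1377.
£89.7: same outcome either way → loss £0.
Maximum loss: £1377.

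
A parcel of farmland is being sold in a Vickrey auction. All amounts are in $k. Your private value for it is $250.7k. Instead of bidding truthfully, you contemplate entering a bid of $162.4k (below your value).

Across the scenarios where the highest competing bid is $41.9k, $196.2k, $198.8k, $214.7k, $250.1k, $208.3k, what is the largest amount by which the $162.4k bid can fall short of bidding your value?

$54.5k

$41.9k: same outcome either way → loss $0k.
$196.2k: truthful gives $54.5k, deviation gives $0k → loss $54.5k.
$198.8k: truthful gives $51.9k, deviation gives $0k → loss $51.9k.
$214.7k: truthful gives $36k, deviation gives $0k → loss $36k.
$250.1k: truthful gives $0.6k, deviation gives $0k → loss $0.6k.
$208.3k: truthful gives $42.4k, deviation gives $0k → loss $42.4k.
Maximum loss: $54.5k.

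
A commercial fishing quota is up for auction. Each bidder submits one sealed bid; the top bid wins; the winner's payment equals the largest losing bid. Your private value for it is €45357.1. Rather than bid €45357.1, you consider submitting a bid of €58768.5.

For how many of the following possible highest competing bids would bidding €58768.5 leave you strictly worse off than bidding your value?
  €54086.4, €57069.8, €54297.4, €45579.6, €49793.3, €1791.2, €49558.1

6

The deviation hurts exactly when the highest competing bid lies strictly between €45357.1 and €58768.5 — overbidding then wins at a price above your value.
€54086.4: inside the interval → strictly worse (loss €8729.3).
€57069.8: inside the interval → strictly worse (loss €11712.7).
€54297.4: inside the interval → strictly worse (loss €8940.3).
€45579.6: inside the interval → strictly worse (loss €222.5).
€49793.3: inside the interval → strictly worse (loss €4436.2).
€1791.2: below both → same outcome either way.
€49558.1: inside the interval → strictly worse (loss €4201).
Count: 6.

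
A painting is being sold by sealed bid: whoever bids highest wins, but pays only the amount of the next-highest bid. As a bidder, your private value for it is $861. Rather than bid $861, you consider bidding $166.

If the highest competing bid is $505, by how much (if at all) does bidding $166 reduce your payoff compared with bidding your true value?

$356

Bidding your value $861: you win (since $861 > $505) and pay $505. Payoff $356.
Bidding $166: you lose. Payoff $0.
The competing bid $505 lies between your shaded bid and your value, so underbidding forfeits an item you could have won at a profitable price.
Loss from deviating = $356 − ($0) = $356.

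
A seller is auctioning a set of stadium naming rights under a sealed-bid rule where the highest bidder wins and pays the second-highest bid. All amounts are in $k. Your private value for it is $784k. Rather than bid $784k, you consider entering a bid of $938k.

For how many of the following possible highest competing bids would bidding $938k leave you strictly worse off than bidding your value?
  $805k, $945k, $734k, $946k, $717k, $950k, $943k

1

The deviation hurts exactly when the highest competing bid lies strictly between $784k and $938k — overbidding then wins at a price above your value.
$805k: inside the interval → strictly worse (loss $21k).
$945k: above both → same outcome either way.
$734k: below both → same outcome either way.
$946k: above both → same outcome either way.
$717k: below both → same outcome either way.
$950k: above both → same outcome either way.
$943k: above both → same outcome either way.
Count: 1.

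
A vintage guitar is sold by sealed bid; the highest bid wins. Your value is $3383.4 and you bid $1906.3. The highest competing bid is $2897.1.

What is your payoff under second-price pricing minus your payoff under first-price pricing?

Your bid $1906.3 is below $2897.1, so you lose under either rule.
Payoff is $0 in both cases; difference = $0.

$0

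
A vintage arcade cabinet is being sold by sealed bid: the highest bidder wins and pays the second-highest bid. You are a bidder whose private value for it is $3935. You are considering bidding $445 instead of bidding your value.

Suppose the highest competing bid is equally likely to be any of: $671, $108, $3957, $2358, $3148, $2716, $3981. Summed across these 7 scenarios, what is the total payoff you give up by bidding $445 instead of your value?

The deviation costs you only when the competing bid falls strictly between $445 and $3935; elsewhere both bids give the same outcome.
$671: truthful payoff $3264, deviation payoff $0 → loss $3264.
$108: outcomes coincide → loss $0.
$3957: outcomes coincide → loss $0.
$2358: truthful payoff $1577, deviation payoff $0 → loss $1577.
$3148: truthful payoff $787, deviation payoff $0 → loss $787.
$2716: truthful payoff $1219, deviation payoff $0 → loss $1219.
$3981: outcomes coincide → loss $0.
Total loss = $3264 + $1577 + $787 + $1219 = $6847.
Truthful bidding weakly dominates here: raising your bid can only win items priced above your value, and lowering it can only forfeit items priced below.

$6847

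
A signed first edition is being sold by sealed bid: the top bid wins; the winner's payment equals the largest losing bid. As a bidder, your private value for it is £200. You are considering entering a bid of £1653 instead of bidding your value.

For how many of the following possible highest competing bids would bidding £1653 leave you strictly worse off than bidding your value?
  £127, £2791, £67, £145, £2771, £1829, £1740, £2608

The deviation hurts exactly when the highest competing bid lies strictly between £200 and £1653 — overbidding then wins at a price above your value.
£127: below both → same outcome either way.
£2791: above both → same outcome either way.
£67: below both → same outcome either way.
£145: below both → same outcome either way.
£2771: above both → same outcome either way.
£1829: above both → same outcome either way.
£1740: above both → same outcome either way.
£2608: above both → same outcome either way.
Count: 0.

0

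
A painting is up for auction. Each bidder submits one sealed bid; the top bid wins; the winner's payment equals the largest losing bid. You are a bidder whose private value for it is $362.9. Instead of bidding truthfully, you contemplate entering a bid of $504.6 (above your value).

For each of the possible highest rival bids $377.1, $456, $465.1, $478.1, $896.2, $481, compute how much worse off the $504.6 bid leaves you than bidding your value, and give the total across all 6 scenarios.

The deviation costs you only when the competing bid falls strictly between $362.9 and $504.6; elsewhere both bids give the same outcome.
$377.1: truthful payoff $0, deviation payoff −$14.2 → loss $14.2.
$456: truthful payoff $0, deviation payoff −$93.1 → loss $93.1.
$465.1: truthful payoff $0, deviation payoff −$102.2 → loss $102.2.
$478.1: truthful payoff $0, deviation payoff −$115.2 → loss $115.2.
$896.2: outcomes coincide → loss $0.
$481: truthful payoff $0, deviation payoff −$118.1 → loss $118.1.
Total loss = $14.2 + $93.1 + $102.2 + $115.2 + $118.1 = $442.8.

$442.8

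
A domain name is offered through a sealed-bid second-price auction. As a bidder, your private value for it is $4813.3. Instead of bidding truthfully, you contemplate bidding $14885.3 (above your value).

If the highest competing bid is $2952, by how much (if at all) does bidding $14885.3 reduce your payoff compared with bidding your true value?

Bidding your value $4813.3: you win (since $4813.3 > $2952) and pay $2952. Payoff $1861.3.
Bidding $14885.3: you win and pay $2952. Payoff $4813.3 − $2952 = $1861.3.
Difference = $1861.3 − $1861.3 = $0; both bids lead to the same outcome because the competing bid is below both your value and your alternative bid.

$0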